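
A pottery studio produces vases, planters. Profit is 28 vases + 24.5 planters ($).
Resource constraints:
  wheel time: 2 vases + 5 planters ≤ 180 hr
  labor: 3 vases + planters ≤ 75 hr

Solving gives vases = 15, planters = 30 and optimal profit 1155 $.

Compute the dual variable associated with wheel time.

3.5

At the optimum: wheel time uses 180 of 180 (binding); labor uses 75 of 75 (binding).
From A_Bᵀ y = c: 2·y_wheel time + 3·y_labor = 28; 5·y_wheel time + 1·y_labor = 24.5.
This yields shadow prices y_wheel time = 3.5, y_labor = 7.
Shadow price of wheel time = 3.5.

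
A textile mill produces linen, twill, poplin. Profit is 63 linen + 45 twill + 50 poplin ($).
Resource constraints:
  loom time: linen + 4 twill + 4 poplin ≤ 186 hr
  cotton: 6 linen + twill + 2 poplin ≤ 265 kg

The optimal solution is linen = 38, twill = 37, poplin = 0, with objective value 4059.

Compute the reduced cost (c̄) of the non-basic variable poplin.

-4

Check each constraint at x*: loom time 186/186 (tight); cotton 265/265 (tight).
The binding rows give the dual system: 1·y_loom time + 6·y_cotton = 63 and 4·y_loom time + 1·y_cotton = 45.
Solving: y_loom time = 9, y_cotton = 9.
Reduced cost of poplin: c₃ − yᵀa₃ = 50 − (9·4 + 9·2) = 50 − 54 = -4.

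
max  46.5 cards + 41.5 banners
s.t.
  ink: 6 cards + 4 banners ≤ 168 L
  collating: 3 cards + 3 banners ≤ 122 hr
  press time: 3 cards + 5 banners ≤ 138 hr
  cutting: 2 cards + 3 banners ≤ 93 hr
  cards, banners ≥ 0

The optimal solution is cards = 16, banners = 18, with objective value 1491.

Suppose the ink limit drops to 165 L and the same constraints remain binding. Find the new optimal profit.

1473

Binding: ink and press time. Non-binding: collating (20 unused), cutting (7 unused).
Slack constraints have shadow price 0 (complementary slackness).
The binding rows give the dual system: 6·y_ink + 3·y_press time = 46.5 and 4·y_ink + 5·y_press time = 41.5.
This yields shadow prices y_ink = 6, y_press time = 3.5.
Δz = y_ink·Δb = 6 × (-3) = -18, so new z* = 1491 − 18 = 1473.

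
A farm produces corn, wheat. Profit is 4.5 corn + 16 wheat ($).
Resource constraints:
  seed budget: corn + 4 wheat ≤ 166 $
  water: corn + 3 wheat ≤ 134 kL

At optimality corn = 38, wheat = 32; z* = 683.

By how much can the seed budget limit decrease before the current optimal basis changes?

32

Binding constraints: seed budget, water. The basis is B = [[1,4],[1,3]] with det -1.
Per unit decrease in seed budget, x* moves by d = (3, -1).
The basis stays optimal until wheat reaches 0; allowable decrease = 32 $.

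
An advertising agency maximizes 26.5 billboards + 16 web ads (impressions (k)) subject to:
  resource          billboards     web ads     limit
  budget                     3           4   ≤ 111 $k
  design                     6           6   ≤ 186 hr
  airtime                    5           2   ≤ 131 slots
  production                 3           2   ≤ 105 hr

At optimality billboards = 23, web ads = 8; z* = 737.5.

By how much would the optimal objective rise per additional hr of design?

1.5

At the optimum: budget uses 101 of 111 (slack = 10); design uses 186 of 186 (binding); airtime uses 131 of 131 (binding); production uses 85 of 105 (slack = 20).
By complementary slackness, y = 0 for the non-binding constraints.
From A_Bᵀ y = c: 6·y_design + 5·y_airtime = 26.5; 6·y_design + 2·y_airtime = 16.
→ y_design = 1.5 and y_airtime = 3.5.
Shadow price of design = 1.5.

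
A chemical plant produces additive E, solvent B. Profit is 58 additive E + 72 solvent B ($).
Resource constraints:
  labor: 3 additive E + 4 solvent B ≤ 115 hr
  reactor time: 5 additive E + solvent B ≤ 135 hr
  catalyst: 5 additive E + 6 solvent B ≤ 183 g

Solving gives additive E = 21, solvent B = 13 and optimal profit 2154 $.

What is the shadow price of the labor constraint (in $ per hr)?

6

Check each constraint at x*: labor 115/115 (tight); reactor time 118/135 (slack 17); catalyst 183/183 (tight).
Since reactor time is not tight, its dual is 0.
The binding rows give the dual system: 3·y_labor + 5·y_catalyst = 58 and 4·y_labor + 6·y_catalyst = 72.
→ y_labor = 6 and y_catalyst = 8.
Shadow price of labor = 6.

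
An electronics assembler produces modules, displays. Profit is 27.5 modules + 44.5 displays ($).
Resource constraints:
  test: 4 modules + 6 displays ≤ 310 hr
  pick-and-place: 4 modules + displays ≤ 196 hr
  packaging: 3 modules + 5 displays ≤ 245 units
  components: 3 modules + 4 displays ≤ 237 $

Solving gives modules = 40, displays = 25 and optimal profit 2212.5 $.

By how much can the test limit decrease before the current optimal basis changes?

Binding constraints: test, packaging. The basis is B = [[4,6],[3,5]] with det 2.
Per unit decrease in test, x* moves by d = (-2.5, 1.5).
The basis stays optimal until modules reaches 0; allowable decrease = 16 hr.

16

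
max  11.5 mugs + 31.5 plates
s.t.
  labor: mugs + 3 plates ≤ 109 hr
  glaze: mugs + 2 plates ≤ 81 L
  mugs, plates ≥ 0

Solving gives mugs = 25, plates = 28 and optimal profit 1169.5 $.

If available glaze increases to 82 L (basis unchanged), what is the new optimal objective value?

1172.5

Both labor and glaze are binding at x*.
Dual feasibility on the basic columns requires 1·y_labor + 1·y_glaze = 11.5, 3·y_labor + 2·y_glaze = 31.5.
→ y_labor = 8.5 and y_glaze = 3.
Δz = y_glaze·Δb = 3 × (1) = 3, so new z* = 1169.5 + 3 = 1172.5.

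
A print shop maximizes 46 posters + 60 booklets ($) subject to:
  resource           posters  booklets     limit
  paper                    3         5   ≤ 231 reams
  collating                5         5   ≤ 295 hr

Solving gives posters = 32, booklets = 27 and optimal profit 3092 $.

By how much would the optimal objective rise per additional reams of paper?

7

Check each constraint at x*: paper 231/231 (tight); collating 295/295 (tight).
From A_Bᵀ y = c: 3·y_paper + 5·y_collating = 46; 5·y_paper + 5·y_collating = 60.
Solving: y_paper = 7, y_collating = 5.
Shadow price of paper = 7.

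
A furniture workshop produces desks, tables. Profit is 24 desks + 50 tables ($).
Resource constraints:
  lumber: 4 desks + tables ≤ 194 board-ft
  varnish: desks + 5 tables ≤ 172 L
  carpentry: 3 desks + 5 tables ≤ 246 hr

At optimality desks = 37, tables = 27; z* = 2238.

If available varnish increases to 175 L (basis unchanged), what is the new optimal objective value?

2247

Check each constraint at x*: lumber 175/194 (slack 19); varnish 172/172 (tight); carpentry 246/246 (tight).
By complementary slackness, y = 0 for the non-binding constraint.
The binding rows give the dual system: 1·y_varnish + 3·y_carpentry = 24 and 5·y_varnish + 5·y_carpentry = 50.
Solving: y_varnish = 3, y_carpentry = 7.
Δz = y_varnish·Δb = 3 × (3) = 9, so new z* = 2238 + 9 = 2247.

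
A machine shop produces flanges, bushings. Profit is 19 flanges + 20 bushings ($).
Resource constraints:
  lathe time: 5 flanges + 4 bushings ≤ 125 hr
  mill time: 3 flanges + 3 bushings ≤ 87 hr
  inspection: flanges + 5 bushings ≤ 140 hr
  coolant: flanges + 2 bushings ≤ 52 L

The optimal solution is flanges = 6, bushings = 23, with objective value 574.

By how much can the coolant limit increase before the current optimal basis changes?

4.75

Binding constraints: mill time, coolant. The basis is B = [[3,3],[1,2]] with det 3.
Per unit increase in coolant, x* moves by d = (-1, 1).
The basis stays optimal until inspection becomes binding; allowable increase = 4.75 L.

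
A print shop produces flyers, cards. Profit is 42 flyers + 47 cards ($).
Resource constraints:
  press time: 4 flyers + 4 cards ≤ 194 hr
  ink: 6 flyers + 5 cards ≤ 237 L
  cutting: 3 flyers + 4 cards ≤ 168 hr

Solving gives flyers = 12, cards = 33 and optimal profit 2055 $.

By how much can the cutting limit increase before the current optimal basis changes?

Binding constraints: ink, cutting. The basis is B = [[6,5],[3,4]] with det 9.
Per unit increase in cutting, x* moves by d = (-0.5556, 0.6667).
The basis stays optimal until flyers reaches 0; allowable increase = 21.6 hr.

21.6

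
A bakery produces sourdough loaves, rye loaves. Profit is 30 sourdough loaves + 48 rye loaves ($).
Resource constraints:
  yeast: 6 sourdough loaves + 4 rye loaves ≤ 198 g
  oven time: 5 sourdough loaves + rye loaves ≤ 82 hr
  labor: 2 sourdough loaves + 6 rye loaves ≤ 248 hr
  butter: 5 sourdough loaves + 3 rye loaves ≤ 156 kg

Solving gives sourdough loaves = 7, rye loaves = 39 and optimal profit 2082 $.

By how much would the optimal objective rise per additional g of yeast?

3

Binding: yeast and labor. Non-binding: oven time (8 unused), butter (4 unused).
By complementary slackness, y = 0 for the non-binding constraints.
The binding rows give the dual system: 6·y_yeast + 2·y_labor = 30 and 4·y_yeast + 6·y_labor = 48.
→ y_yeast = 3 and y_labor = 6.
Shadow price of yeast = 3.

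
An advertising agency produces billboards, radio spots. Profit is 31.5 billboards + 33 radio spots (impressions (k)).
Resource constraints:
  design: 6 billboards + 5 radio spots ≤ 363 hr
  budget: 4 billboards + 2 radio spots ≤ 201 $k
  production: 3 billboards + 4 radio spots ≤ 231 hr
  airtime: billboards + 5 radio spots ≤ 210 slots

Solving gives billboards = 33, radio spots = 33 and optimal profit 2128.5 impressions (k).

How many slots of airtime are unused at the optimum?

12

airtime used = 1·33 + 5·33 = 198; slack = 210 − 198 = 12.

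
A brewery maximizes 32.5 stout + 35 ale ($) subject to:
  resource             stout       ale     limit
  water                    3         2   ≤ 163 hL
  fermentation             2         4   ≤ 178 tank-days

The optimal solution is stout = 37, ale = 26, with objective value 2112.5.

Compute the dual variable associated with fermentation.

At the optimum: water uses 163 of 163 (binding); fermentation uses 178 of 178 (binding).
From A_Bᵀ y = c: 3·y_water + 2·y_fermentation = 32.5; 2·y_water + 4·y_fermentation = 35.
Solving: y_water = 7.5, y_fermentation = 5.
Shadow price of fermentation = 5.

5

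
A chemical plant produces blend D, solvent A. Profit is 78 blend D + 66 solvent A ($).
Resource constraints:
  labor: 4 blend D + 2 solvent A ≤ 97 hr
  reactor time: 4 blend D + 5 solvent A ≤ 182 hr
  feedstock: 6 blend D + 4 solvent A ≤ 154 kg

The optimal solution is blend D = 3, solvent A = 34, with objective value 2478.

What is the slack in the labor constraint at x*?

labor used = 4·3 + 2·34 = 80; slack = 97 − 80 = 17.

17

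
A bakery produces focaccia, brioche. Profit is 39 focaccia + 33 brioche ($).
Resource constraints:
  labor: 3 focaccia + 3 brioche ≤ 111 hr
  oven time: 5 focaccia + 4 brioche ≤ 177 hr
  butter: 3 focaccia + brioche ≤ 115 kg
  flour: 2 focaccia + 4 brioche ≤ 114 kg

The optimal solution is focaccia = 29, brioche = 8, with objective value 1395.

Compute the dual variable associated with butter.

Check each constraint at x*: labor 111/111 (tight); oven time 177/177 (tight); butter 95/115 (slack 20); flour 90/114 (slack 24).
Slack constraints have shadow price 0 (complementary slackness).
The binding rows give the dual system: 3·y_labor + 5·y_oven time = 39 and 3·y_labor + 4·y_oven time = 33.
Solving: y_labor = 3, y_oven time = 6.
Shadow price of butter = 0.

0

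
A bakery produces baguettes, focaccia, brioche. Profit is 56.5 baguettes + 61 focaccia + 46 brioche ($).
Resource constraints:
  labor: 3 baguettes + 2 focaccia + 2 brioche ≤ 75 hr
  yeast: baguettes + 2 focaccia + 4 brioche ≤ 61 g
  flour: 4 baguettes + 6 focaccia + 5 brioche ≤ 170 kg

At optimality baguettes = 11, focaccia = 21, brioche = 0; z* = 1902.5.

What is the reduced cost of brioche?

Binding: labor and flour. Non-binding: yeast (8 unused).
By complementary slackness, y = 0 for the non-binding constraint.
From A_Bᵀ y = c: 3·y_labor + 4·y_flour = 56.5; 2·y_labor + 6·y_flour = 61.
→ y_labor = 9.5 and y_flour = 7.
Reduced cost of brioche: c₃ − yᵀa₃ = 46 − (9.5·2 + 7·5) = 46 − 54 = -8.

-8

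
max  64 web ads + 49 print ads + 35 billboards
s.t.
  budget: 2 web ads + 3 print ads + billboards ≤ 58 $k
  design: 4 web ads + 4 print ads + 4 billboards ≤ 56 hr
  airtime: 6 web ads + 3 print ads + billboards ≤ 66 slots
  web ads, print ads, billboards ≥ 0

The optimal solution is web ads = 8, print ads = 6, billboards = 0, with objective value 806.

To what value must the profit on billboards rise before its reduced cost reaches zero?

At the optimum: budget uses 34 of 58 (slack = 24); design uses 56 of 56 (binding); airtime uses 66 of 66 (binding).
Since budget is not tight, its dual is 0.
Dual feasibility on the basic columns requires 4·y_design + 6·y_airtime = 64, 4·y_design + 3·y_airtime = 49.
Solving: y_design = 8.5, y_airtime = 5.
billboards enters the basis when its profit ≥ yᵀa₃ = 8.5·4 + 5·1 = 39.

39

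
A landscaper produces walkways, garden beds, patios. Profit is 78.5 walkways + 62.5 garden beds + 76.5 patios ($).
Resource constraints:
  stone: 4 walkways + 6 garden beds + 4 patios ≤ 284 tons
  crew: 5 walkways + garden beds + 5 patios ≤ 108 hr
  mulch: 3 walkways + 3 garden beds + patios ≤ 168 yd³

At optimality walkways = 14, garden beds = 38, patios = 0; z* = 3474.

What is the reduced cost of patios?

At the optimum: stone uses 284 of 284 (binding); crew uses 108 of 108 (binding); mulch uses 156 of 168 (slack = 12).
Slack constraints have shadow price 0 (complementary slackness).
The binding rows give the dual system: 4·y_stone + 5·y_crew = 78.5 and 6·y_stone + 1·y_crew = 62.5.
Solving: y_stone = 9, y_crew = 8.5.
Reduced cost of patios: c₃ − yᵀa₃ = 76.5 − (9·4 + 8.5·5) = 76.5 − 78.5 = -2.

-2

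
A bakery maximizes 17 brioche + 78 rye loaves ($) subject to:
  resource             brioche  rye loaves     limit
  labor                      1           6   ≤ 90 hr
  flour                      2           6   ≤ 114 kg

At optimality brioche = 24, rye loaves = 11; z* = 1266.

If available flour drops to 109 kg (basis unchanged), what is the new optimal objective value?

Both labor and flour are binding at x*.
From A_Bᵀ y = c: 1·y_labor + 2·y_flour = 17; 6·y_labor + 6·y_flour = 78.
This yields shadow prices y_labor = 9, y_flour = 4.
Δz = y_flour·Δb = 4 × (-5) = -20, so new z* = 1266 − 20 = 1246.

1246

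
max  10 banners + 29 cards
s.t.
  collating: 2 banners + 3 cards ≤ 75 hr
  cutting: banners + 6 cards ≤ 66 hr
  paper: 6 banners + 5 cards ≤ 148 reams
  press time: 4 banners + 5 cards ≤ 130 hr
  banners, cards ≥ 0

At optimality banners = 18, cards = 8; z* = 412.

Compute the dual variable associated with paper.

At the optimum: collating uses 60 of 75 (slack = 15); cutting uses 66 of 66 (binding); paper uses 148 of 148 (binding); press time uses 112 of 130 (slack = 18).
By complementary slackness, y = 0 for the non-binding constraints.
The binding rows give the dual system: 1·y_cutting + 6·y_paper = 10 and 6·y_cutting + 5·y_paper = 29.
Solving: y_cutting = 4, y_paper = 1.
Shadow price of paper = 1.

1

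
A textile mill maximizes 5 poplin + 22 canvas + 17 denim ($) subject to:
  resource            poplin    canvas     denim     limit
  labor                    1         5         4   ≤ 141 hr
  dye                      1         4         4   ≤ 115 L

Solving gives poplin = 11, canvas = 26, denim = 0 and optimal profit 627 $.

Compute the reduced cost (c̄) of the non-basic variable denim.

Check each constraint at x*: labor 141/141 (tight); dye 115/115 (tight).
The binding rows give the dual system: 1·y_labor + 1·y_dye = 5 and 5·y_labor + 4·y_dye = 22.
This yields shadow prices y_labor = 2, y_dye = 3.
Reduced cost of denim: c₃ − yᵀa₃ = 17 − (2·4 + 3·4) = 17 − 20 = -3.

-3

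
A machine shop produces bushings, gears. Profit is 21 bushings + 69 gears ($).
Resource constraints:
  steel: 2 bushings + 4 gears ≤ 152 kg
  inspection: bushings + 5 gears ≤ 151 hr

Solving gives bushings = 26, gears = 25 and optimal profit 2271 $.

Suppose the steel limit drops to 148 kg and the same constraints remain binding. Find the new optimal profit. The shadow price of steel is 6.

2247

Δb = -4, so new z* = 2271 + (6)·(-4) = 2271 − 24 = 2247.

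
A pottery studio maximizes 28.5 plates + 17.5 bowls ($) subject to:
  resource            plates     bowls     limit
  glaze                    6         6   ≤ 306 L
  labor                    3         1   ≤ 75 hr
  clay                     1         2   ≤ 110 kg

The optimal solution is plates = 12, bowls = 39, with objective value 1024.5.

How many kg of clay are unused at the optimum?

clay used = 1·12 + 2·39 = 90; slack = 110 − 90 = 20.

20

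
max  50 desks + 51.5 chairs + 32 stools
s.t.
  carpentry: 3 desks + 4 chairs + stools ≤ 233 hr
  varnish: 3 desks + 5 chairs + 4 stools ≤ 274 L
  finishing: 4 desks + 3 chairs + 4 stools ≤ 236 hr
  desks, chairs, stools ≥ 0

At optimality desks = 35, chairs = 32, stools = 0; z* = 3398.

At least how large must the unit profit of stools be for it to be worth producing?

34

Binding: carpentry and finishing. Non-binding: varnish (9 unused).
By complementary slackness, y = 0 for the non-binding constraint.
The binding rows give the dual system: 3·y_carpentry + 4·y_finishing = 50 and 4·y_carpentry + 3·y_finishing = 51.5.
This yields shadow prices y_carpentry = 8, y_finishing = 6.5.
stools enters the basis when its profit ≥ yᵀa₃ = 8·1 + 6.5·4 = 34.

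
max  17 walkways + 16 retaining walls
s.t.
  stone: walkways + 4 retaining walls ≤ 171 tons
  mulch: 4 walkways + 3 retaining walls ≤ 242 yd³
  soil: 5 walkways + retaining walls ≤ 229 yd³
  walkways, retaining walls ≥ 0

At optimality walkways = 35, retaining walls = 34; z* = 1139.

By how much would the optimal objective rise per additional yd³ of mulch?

Check each constraint at x*: stone 171/171 (tight); mulch 242/242 (tight); soil 209/229 (slack 20).
Since soil is not tight, its dual is 0.
From A_Bᵀ y = c: 1·y_stone + 4·y_mulch = 17; 4·y_stone + 3·y_mulch = 16.
→ y_stone = 1 and y_mulch = 4.
Shadow price of mulch = 4.

4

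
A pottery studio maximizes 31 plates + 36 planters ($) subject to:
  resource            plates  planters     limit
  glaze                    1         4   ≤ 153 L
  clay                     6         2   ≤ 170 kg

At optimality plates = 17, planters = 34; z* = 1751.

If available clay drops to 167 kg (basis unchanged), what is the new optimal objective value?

Check each constraint at x*: glaze 153/153 (tight); clay 170/170 (tight).
Dual feasibility on the basic columns requires 1·y_glaze + 6·y_clay = 31, 4·y_glaze + 2·y_clay = 36.
Solving: y_glaze = 7, y_clay = 4.
Δz = y_clay·Δb = 4 × (-3) = -12, so new z* = 1751 − 12 = 1739.

1739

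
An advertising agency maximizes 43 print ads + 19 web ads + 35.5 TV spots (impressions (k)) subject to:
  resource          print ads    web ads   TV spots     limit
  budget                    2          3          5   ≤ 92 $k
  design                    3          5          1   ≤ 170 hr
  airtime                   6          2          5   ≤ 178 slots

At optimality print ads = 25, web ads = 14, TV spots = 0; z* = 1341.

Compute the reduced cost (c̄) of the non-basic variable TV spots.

At the optimum: budget uses 92 of 92 (binding); design uses 145 of 170 (slack = 25); airtime uses 178 of 178 (binding).
Slack constraints have shadow price 0 (complementary slackness).
Dual feasibility on the basic columns requires 2·y_budget + 6·y_airtime = 43, 3·y_budget + 2·y_airtime = 19.
→ y_budget = 2 and y_airtime = 6.5.
Reduced cost of TV spots: c₃ − yᵀa₃ = 35.5 − (2·5 + 6.5·5) = 35.5 − 42.5 = -7.

-7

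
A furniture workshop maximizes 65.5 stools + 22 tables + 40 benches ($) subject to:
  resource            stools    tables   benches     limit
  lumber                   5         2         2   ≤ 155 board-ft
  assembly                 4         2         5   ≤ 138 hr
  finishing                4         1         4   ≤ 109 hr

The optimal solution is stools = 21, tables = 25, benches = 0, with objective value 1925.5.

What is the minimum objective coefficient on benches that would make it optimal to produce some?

43

At the optimum: lumber uses 155 of 155 (binding); assembly uses 134 of 138 (slack = 4); finishing uses 109 of 109 (binding).
Slack constraints have shadow price 0 (complementary slackness).
From A_Bᵀ y = c: 5·y_lumber + 4·y_finishing = 65.5; 2·y_lumber + 1·y_finishing = 22.
Solving: y_lumber = 7.5, y_finishing = 7.
benches enters the basis when its profit ≥ yᵀa₃ = 7.5·2 + 7·4 = 43.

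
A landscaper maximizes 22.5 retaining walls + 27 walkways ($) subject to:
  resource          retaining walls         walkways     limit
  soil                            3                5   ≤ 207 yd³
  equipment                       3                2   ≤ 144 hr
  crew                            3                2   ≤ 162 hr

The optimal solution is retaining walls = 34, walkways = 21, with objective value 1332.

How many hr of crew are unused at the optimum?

18

crew used = 3·34 + 2·21 = 144; slack = 162 − 144 = 18.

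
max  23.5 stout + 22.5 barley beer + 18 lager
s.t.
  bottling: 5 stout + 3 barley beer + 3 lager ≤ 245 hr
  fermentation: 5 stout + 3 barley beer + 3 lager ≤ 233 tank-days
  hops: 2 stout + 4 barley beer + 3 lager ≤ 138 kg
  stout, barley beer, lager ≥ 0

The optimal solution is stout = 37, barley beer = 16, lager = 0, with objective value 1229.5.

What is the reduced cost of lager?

Binding: fermentation and hops. Non-binding: bottling (12 unused).
Slack constraints have shadow price 0 (complementary slackness).
The binding rows give the dual system: 5·y_fermentation + 2·y_hops = 23.5 and 3·y_fermentation + 4·y_hops = 22.5.
This yields shadow prices y_fermentation = 3.5, y_hops = 3.
Reduced cost of lager: c₃ − yᵀa₃ = 18 − (3.5·3 + 3·3) = 18 − 19.5 = -1.5.

-1.5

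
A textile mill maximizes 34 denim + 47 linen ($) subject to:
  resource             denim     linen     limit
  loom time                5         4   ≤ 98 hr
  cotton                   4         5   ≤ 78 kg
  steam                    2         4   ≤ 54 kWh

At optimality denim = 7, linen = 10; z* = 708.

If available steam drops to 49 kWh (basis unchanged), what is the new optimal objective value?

Check each constraint at x*: loom time 75/98 (slack 23); cotton 78/78 (tight); steam 54/54 (tight).
By complementary slackness, y = 0 for the non-binding constraint.
From A_Bᵀ y = c: 4·y_cotton + 2·y_steam = 34; 5·y_cotton + 4·y_steam = 47.
This yields shadow prices y_cotton = 7, y_steam = 3.
Δz = y_steam·Δb = 3 × (-5) = -15, so new z* = 708 − 15 = 693.

693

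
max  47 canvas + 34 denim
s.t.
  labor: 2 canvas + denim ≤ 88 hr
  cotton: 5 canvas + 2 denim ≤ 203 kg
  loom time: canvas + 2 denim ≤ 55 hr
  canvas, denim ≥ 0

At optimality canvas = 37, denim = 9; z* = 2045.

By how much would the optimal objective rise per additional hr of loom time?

At the optimum: labor uses 83 of 88 (slack = 5); cotton uses 203 of 203 (binding); loom time uses 55 of 55 (binding).
Since labor is not tight, its dual is 0.
The binding rows give the dual system: 5·y_cotton + 1·y_loom time = 47 and 2·y_cotton + 2·y_loom time = 34.
Solving: y_cotton = 7.5, y_loom time = 9.5.
Shadow price of loom time = 9.5.

9.5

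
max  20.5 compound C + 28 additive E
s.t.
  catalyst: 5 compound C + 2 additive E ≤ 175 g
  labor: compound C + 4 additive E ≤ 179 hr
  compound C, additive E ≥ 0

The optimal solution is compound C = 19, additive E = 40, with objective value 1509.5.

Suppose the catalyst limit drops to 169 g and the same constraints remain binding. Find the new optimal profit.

1491.5

Check each constraint at x*: catalyst 175/175 (tight); labor 179/179 (tight).
The binding rows give the dual system: 5·y_catalyst + 1·y_labor = 20.5 and 2·y_catalyst + 4·y_labor = 28.
Solving: y_catalyst = 3, y_labor = 5.5.
Δz = y_catalyst·Δb = 3 × (-6) = -18, so new z* = 1509.5 − 18 = 1491.5.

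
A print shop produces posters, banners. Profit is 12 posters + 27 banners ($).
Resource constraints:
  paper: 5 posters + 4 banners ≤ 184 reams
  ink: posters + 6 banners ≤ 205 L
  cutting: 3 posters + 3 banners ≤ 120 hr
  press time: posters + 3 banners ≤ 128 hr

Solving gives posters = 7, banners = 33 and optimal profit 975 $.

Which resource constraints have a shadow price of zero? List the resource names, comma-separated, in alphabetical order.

paper: 167/184 (slack 17)
ink: 205/205 (binding)
cutting: 120/120 (binding)
press time: 106/128 (slack 22)
By complementary slackness, a constraint with positive slack has shadow price 0 → paper, press time.

paper, press time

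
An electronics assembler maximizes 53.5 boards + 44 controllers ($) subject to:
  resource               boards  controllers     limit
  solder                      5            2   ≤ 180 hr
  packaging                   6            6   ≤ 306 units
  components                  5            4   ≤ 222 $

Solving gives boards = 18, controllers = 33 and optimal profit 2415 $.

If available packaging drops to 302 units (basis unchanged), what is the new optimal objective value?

2411

Binding: packaging and components. Non-binding: solder (24 unused).
By complementary slackness, y = 0 for the non-binding constraint.
From A_Bᵀ y = c: 6·y_packaging + 5·y_components = 53.5; 6·y_packaging + 4·y_components = 44.
Solving: y_packaging = 1, y_components = 9.5.
Δz = y_packaging·Δb = 1 × (-4) = -4, so new z* = 2415 − 4 = 2411.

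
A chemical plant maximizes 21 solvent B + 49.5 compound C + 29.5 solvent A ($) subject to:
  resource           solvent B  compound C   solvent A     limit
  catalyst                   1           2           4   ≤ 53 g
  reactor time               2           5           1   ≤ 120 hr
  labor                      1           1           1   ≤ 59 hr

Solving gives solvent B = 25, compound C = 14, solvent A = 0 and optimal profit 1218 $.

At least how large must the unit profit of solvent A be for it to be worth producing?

31.5

Binding: catalyst and reactor time. Non-binding: labor (20 unused).
By complementary slackness, y = 0 for the non-binding constraint.
Dual feasibility on the basic columns requires 1·y_catalyst + 2·y_reactor time = 21, 2·y_catalyst + 5·y_reactor time = 49.5.
This yields shadow prices y_catalyst = 6, y_reactor time = 7.5.
solvent A enters the basis when its profit ≥ yᵀa₃ = 6·4 + 7.5·1 = 31.5.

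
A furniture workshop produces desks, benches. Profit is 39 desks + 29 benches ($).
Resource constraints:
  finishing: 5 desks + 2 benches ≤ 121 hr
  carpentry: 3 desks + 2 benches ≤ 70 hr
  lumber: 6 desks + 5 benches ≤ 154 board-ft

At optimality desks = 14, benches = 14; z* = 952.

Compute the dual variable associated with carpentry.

Binding: carpentry and lumber. Non-binding: finishing (23 unused).
Since finishing is not tight, its dual is 0.
The binding rows give the dual system: 3·y_carpentry + 6·y_lumber = 39 and 2·y_carpentry + 5·y_lumber = 29.
This yields shadow prices y_carpentry = 7, y_lumber = 3.
Shadow price of carpentry = 7.

7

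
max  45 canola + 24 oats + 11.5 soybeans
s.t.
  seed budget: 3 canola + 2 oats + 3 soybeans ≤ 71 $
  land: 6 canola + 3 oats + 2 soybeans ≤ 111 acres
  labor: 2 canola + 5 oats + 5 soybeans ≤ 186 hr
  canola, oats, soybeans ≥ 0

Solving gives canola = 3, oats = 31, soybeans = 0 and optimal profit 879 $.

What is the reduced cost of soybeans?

-9.5

At the optimum: seed budget uses 71 of 71 (binding); land uses 111 of 111 (binding); labor uses 161 of 186 (slack = 25).
By complementary slackness, y = 0 for the non-binding constraint.
Dual feasibility on the basic columns requires 3·y_seed budget + 6·y_land = 45, 2·y_seed budget + 3·y_land = 24.
→ y_seed budget = 3 and y_land = 6.
Reduced cost of soybeans: c₃ − yᵀa₃ = 11.5 − (3·3 + 6·2) = 11.5 − 21 = -9.5.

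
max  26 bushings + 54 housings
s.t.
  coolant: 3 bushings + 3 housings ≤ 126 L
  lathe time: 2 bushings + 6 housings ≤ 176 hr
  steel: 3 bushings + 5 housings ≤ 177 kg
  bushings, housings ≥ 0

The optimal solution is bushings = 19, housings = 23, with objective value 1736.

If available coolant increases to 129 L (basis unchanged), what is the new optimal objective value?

Check each constraint at x*: coolant 126/126 (tight); lathe time 176/176 (tight); steel 172/177 (slack 5).
Since steel is not tight, its dual is 0.
Dual feasibility on the basic columns requires 3·y_coolant + 2·y_lathe time = 26, 3·y_coolant + 6·y_lathe time = 54.
This yields shadow prices y_coolant = 4, y_lathe time = 7.
Δz = y_coolant·Δb = 4 × (3) = 12, so new z* = 1736 + 12 = 1748.

1748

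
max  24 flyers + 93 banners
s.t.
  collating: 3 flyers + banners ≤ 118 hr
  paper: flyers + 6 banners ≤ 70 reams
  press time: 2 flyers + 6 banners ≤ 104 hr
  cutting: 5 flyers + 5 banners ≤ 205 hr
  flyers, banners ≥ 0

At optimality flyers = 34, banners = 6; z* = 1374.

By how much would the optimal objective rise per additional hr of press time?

Check each constraint at x*: collating 108/118 (slack 10); paper 70/70 (tight); press time 104/104 (tight); cutting 200/205 (slack 5).
Since collating, cutting are not tight, their duals are 0.
The binding rows give the dual system: 1·y_paper + 2·y_press time = 24 and 6·y_paper + 6·y_press time = 93.
→ y_paper = 7 and y_press time = 8.5.
Shadow price of press time = 8.5.

8.5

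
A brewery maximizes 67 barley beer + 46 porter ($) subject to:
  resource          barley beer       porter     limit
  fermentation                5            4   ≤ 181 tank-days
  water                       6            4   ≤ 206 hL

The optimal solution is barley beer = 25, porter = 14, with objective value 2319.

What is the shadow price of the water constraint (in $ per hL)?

9.5

Check each constraint at x*: fermentation 181/181 (tight); water 206/206 (tight).
The binding rows give the dual system: 5·y_fermentation + 6·y_water = 67 and 4·y_fermentation + 4·y_water = 46.
This yields shadow prices y_fermentation = 2, y_water = 9.5.
Shadow price of water = 9.5.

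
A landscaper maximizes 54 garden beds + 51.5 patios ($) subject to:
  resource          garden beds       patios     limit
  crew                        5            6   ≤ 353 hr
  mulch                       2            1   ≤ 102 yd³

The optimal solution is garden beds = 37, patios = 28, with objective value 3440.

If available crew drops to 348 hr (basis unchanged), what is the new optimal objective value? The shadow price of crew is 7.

Δb = -5, so new z* = 3440 + (7)·(-5) = 3440 − 35 = 3405.

3405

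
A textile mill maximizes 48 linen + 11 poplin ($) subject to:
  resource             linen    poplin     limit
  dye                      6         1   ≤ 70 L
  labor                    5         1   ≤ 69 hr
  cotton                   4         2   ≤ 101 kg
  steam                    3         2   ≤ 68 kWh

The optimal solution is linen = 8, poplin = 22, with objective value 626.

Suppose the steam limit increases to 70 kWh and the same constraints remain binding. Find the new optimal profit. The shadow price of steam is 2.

Δb = 2, so new z* = 626 + (2)·(2) = 626 + 4 = 630.

630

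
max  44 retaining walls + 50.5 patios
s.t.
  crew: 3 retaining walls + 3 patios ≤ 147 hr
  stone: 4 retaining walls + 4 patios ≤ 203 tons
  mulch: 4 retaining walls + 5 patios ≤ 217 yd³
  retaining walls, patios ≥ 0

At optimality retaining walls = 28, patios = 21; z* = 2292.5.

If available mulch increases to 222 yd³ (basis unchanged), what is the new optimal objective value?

Binding: crew and mulch. Non-binding: stone (7 unused).
Slack constraints have shadow price 0 (complementary slackness).
From A_Bᵀ y = c: 3·y_crew + 4·y_mulch = 44; 3·y_crew + 5·y_mulch = 50.5.
This yields shadow prices y_crew = 6, y_mulch = 6.5.
Δz = y_mulch·Δb = 6.5 × (5) = 32.5, so new z* = 2292.5 + 32.5 = 2325.

2325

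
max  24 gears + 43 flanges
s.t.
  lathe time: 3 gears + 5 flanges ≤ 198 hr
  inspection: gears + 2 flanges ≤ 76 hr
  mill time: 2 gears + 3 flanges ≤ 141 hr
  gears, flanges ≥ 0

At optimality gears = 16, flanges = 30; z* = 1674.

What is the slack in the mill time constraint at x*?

mill time used = 2·16 + 3·30 = 122; slack = 141 − 122 = 19.

19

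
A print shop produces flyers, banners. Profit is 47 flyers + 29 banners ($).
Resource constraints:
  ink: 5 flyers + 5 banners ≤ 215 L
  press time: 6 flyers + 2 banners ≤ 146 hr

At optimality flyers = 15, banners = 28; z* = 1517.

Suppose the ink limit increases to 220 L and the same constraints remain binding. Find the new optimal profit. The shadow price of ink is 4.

1537

Δb = 5, so new z* = 1517 + (4)·(5) = 1517 + 20 = 1537.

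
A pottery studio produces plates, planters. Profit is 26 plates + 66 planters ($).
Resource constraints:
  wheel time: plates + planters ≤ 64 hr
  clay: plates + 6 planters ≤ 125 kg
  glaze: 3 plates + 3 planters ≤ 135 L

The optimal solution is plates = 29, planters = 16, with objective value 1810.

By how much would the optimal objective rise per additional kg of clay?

8

At the optimum: wheel time uses 45 of 64 (slack = 19); clay uses 125 of 125 (binding); glaze uses 135 of 135 (binding).
Since wheel time is not tight, its dual is 0.
Dual feasibility on the basic columns requires 1·y_clay + 3·y_glaze = 26, 6·y_clay + 3·y_glaze = 66.
This yields shadow prices y_clay = 8, y_glaze = 6.
Shadow price of clay = 8.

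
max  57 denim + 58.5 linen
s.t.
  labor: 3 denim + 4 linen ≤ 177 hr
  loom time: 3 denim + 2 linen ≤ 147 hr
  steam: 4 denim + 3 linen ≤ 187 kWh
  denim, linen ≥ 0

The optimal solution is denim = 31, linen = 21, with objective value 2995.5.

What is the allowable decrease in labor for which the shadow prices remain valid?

36.75

Binding constraints: labor, steam. The basis is B = [[3,4],[4,3]] with det -7.
Per unit decrease in labor, x* moves by d = (0.4286, -0.5714).
The basis stays optimal until linen reaches 0; allowable decrease = 36.75 hr.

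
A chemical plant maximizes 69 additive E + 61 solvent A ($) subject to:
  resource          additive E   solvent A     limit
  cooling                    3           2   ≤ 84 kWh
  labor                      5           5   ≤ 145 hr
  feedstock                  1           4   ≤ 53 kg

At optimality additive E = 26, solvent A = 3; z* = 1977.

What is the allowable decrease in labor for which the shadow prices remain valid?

5

Binding constraints: cooling, labor. The basis is B = [[3,2],[5,5]] with det 5.
Per unit decrease in labor, x* moves by d = (0.4, -0.6).
The basis stays optimal until solvent A reaches 0; allowable decrease = 5 hr.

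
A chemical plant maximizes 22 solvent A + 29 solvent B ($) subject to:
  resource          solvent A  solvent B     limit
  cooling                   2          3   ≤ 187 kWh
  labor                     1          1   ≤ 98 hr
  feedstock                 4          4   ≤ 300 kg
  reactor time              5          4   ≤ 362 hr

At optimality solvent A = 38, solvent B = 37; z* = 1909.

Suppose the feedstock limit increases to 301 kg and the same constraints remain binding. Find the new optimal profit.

1911

Binding: cooling and feedstock. Non-binding: labor (23 unused), reactor time (24 unused).
Since labor, reactor time are not tight, their duals are 0.
From A_Bᵀ y = c: 2·y_cooling + 4·y_feedstock = 22; 3·y_cooling + 4·y_feedstock = 29.
Solving: y_cooling = 7, y_feedstock = 2.
Δz = y_feedstock·Δb = 2 × (1) = 2, so new z* = 1909 + 2 = 1911.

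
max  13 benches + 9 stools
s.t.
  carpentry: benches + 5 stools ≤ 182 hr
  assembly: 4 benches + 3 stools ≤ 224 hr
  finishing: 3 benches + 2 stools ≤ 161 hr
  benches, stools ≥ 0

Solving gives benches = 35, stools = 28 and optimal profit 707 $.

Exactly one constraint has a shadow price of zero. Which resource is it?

carpentry: 175/182 (slack 7)
assembly: 224/224 (binding)
finishing: 161/161 (binding)
By complementary slackness, a constraint with positive slack has shadow price 0 → carpentry.

carpentry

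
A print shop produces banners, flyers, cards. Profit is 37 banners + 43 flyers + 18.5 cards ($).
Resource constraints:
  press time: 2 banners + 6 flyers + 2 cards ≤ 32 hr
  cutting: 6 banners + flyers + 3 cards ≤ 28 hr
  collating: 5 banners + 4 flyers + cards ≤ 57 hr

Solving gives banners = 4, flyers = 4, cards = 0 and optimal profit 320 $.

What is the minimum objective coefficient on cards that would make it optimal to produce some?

Binding: press time and cutting. Non-binding: collating (21 unused).
Since collating is not tight, its dual is 0.
Dual feasibility on the basic columns requires 2·y_press time + 6·y_cutting = 37, 6·y_press time + 1·y_cutting = 43.
→ y_press time = 6.5 and y_cutting = 4.
cards enters the basis when its profit ≥ yᵀa₃ = 6.5·2 + 4·3 = 25.

25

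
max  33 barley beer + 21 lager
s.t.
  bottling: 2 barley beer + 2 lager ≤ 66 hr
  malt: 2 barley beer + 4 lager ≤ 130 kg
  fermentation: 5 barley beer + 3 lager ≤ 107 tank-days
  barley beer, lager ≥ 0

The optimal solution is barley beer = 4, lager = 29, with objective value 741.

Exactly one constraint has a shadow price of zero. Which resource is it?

malt

bottling: 66/66 (binding)
malt: 124/130 (slack 6)
fermentation: 107/107 (binding)
By complementary slackness, a constraint with positive slack has shadow price 0 → malt.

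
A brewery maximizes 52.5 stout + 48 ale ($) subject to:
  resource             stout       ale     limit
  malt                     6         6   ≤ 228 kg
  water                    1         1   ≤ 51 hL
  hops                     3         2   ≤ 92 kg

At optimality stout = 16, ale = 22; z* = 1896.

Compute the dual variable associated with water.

0

At the optimum: malt uses 228 of 228 (binding); water uses 38 of 51 (slack = 13); hops uses 92 of 92 (binding).
Slack constraints have shadow price 0 (complementary slackness).
From A_Bᵀ y = c: 6·y_malt + 3·y_hops = 52.5; 6·y_malt + 2·y_hops = 48.
This yields shadow prices y_malt = 6.5, y_hops = 4.5.
Shadow price of water = 0.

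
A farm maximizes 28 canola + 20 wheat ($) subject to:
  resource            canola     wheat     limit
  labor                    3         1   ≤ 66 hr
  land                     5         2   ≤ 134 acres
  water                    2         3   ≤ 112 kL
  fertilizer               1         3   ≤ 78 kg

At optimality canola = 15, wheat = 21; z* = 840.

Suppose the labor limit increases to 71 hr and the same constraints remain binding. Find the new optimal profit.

880

Binding: labor and fertilizer. Non-binding: land (17 unused), water (19 unused).
By complementary slackness, y = 0 for the non-binding constraints.
Dual feasibility on the basic columns requires 3·y_labor + 1·y_fertilizer = 28, 1·y_labor + 3·y_fertilizer = 20.
This yields shadow prices y_labor = 8, y_fertilizer = 4.
Δz = y_labor·Δb = 8 × (5) = 40, so new z* = 840 + 40 = 880.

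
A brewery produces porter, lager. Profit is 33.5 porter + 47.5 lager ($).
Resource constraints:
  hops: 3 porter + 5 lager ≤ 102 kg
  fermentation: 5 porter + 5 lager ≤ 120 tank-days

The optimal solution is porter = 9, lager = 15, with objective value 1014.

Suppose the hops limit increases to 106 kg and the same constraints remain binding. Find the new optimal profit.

At the optimum: hops uses 102 of 102 (binding); fermentation uses 120 of 120 (binding).
The binding rows give the dual system: 3·y_hops + 5·y_fermentation = 33.5 and 5·y_hops + 5·y_fermentation = 47.5.
→ y_hops = 7 and y_fermentation = 2.5.
Δz = y_hops·Δb = 7 × (4) = 28, so new z* = 1014 + 28 = 1042.

1042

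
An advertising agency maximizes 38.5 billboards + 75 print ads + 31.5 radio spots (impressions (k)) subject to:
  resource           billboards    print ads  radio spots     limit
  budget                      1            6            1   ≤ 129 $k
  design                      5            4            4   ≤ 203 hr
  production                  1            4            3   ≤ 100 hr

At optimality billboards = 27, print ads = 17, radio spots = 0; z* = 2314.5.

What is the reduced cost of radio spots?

-1

Binding: budget and design. Non-binding: production (5 unused).
Since production is not tight, its dual is 0.
The binding rows give the dual system: 1·y_budget + 5·y_design = 38.5 and 6·y_budget + 4·y_design = 75.
→ y_budget = 8.5 and y_design = 6.
Reduced cost of radio spots: c₃ − yᵀa₃ = 31.5 − (8.5·1 + 6·4) = 31.5 − 32.5 = -1.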